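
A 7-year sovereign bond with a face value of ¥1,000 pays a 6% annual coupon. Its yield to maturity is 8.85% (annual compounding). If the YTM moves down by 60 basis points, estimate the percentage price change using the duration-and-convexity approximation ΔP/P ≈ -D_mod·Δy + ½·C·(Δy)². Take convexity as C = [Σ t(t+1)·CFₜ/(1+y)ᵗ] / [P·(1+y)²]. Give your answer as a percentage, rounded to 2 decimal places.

With y = 0.0885:
  t   CF        PV=CF/(1+0.0885)^t    t·PV        t(t+1)·PV
  1        60.00        55.1217        55.1217         110.2435
  2        60.00        50.6401       101.2802         303.8405
  3        60.00        46.5228       139.5684         558.2737
  4        60.00        42.7403       170.9612         854.8059
  5        60.00        39.2653       196.3266       1,177.9594
  6        60.00        36.0729       216.4372       1,515.0604
  7     1,060.00       585.4729     4,098.3106      32,786.4850
  Σ                    855.8360     4,978.0059      37,306.6684
P = 855.8360; D_Mac = 5.81654 yrs; D_mod = 5.34363 yrs; C = 36.79078.
Duration effect: -5.34363 × (-0.006) = +0.032062
Convexity effect: 0.5 × 36.79078 × (-0.006)² = +0.0006622
ΔP/P ≈ +0.032062 + 0.0006622 = +0.032724 = +3.2724%.

+3.27%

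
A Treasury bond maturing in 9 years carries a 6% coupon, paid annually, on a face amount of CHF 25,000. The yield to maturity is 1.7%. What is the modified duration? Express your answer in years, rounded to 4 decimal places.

Periodic yield y = 0.017. First find Macaulay duration:
  t   CF        PV=CF/(1+0.017)^t    t·PV
  1     1,500.00     1,474.9263     1,474.9263
  2     1,500.00     1,450.2716     2,900.5433
  3     1,500.00     1,426.0291     4,278.0874
  4     1,500.00     1,402.1919     5,608.7675
  5     1,500.00     1,378.7531     6,893.7654
  6     1,500.00     1,355.7061     8,134.2364
  7     1,500.00     1,333.0443     9,331.3102
  8     1,500.00     1,310.7614    10,486.0910
  9    26,500.00    22,769.6994   204,927.2948
  Σ                 33,901.3832   254,035.0223
P = 33,901.3832; Macaulay duration = 254,035.0223 / 33,901.3832 = 7.49335 years.
Modified duration = D_Mac / (1 + y) = 7.49335 / 1.017 = 7.36810 years.

7.3681 years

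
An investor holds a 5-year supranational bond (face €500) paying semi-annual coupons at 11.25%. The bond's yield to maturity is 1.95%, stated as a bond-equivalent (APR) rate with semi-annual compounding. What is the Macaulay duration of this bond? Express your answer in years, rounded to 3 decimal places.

4.152 years

Periodic yield y = 0.00975. Discount each cash flow and weight by its period:
  t   CF        PV=CF/(1+0.00975)^t    t·PV
  1       28.125        27.8534        27.8534
  2       28.125        27.5845        55.1690
  3       28.125        27.3181        81.9544
  4       28.125        27.0543       108.2174
  5       28.125        26.7931       133.9656
  6       28.125        26.5344       159.2064
  7       28.125        26.2782       183.9474
  8       28.125        26.0245       208.1956
  9       28.125        25.7732       231.9585
  10     528.125       479.2897     4,792.8971
  Σ                    720.5034     5,983.3648
Price P = Σ PV = 720.5034.
Macaulay duration = Σ(t·PV) / P = 5,983.3648 / 720.5034 = 8.30442 half-year periods.
In years: 8.30442 / 2 = 4.15221 years.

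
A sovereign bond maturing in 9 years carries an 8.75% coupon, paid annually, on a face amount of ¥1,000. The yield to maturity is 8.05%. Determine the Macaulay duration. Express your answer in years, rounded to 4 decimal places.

Periodic yield y = 0.0805. Discount each cash flow and weight by its year:
  t   CF        PV=CF/(1+0.0805)^t    t·PV
  1        87.50        80.9810        80.9810
  2        87.50        74.9477       149.8955
  3        87.50        69.3639       208.0918
  4        87.50        64.1961       256.7846
  5        87.50        59.4134       297.0669
  6        87.50        54.9869       329.9215
  7        87.50        50.8903       356.2318
  8        87.50        47.0988       376.7904
  9     1,087.50       541.7592     4,875.8331
  Σ                  1,043.6374     6,931.5967
Price P = Σ PV = 1,043.6374.
Macaulay duration = Σ(t·PV) / P = 6,931.5967 / 1,043.6374 = 6.64177 years.

6.6418 years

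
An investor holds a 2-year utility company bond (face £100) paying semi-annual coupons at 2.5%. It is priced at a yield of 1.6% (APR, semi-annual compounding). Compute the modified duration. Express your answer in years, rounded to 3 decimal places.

Periodic yield y = 0.008. First find Macaulay duration:
  t   CF        PV=CF/(1+0.008)^t    t·PV
  1         1.25         1.2401         1.2401
  2         1.25         1.2302         2.4605
  3         1.25         1.2205         3.6614
  4       101.25        98.0738       392.2951
  Σ                    101.7646       399.6571
P = 101.7646; Macaulay duration = 399.6571 / 101.7646 = 3.92727 half-year periods = 1.96364 years.
Modified duration = D_Mac / (1 + y) = 1.96364 / 1.008 = 1.94805 years.

1.948 years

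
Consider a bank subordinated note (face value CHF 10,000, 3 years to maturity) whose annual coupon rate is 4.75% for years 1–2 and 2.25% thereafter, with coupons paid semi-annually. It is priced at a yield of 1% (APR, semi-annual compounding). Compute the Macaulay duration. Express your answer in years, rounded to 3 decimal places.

2.844 years

Periodic yield y = 0.005. Discount each cash flow and weight by its period:
  t   CF        PV=CF/(1+0.005)^t    t·PV
  1       237.50       236.3184       236.3184
  2       237.50       235.1427       470.2854
  3       237.50       233.9728       701.9185
  4       237.50       232.8088       931.2351
  5       112.50       109.7292       548.6460
  6    10,112.50     9,814.3641    58,886.1844
  Σ                 10,862.3360    61,774.5878
Price P = Σ PV = 10,862.3360.
Macaulay duration = Σ(t·PV) / P = 61,774.5878 / 10,862.3360 = 5.68704 half-year periods.
In years: 5.68704 / 2 = 2.84352 years.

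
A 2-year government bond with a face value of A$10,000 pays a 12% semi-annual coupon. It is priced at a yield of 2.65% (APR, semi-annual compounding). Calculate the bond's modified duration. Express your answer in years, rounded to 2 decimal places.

Periodic yield y = 0.01325. First find Macaulay duration:
  t   CF        PV=CF/(1+0.01325)^t    t·PV
  1       600.00       592.1540       592.1540
  2       600.00       584.4105     1,168.8210
  3       600.00       576.7683     1,730.3050
  4    10,600.00    10,056.3277    40,225.3107
  Σ                 11,809.6605    43,716.5907
P = 11,809.6605; Macaulay duration = 43,716.5907 / 11,809.6605 = 3.70177 half-year periods = 1.85088 years.
Modified duration = D_Mac / (1 + y) = 1.85088 / 1.01325 = 1.82668 years.

1.83 years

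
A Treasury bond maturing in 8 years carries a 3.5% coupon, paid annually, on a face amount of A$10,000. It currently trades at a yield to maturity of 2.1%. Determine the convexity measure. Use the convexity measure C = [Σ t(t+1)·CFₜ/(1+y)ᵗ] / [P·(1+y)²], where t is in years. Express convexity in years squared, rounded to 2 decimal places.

With y = 0.021:
  t   CF        PV=CF/(1+0.021)^t    t·PV        t(t+1)·PV
  1       350.00       342.8012       342.8012         685.6024
  2       350.00       335.7504       671.5008       2,014.5025
  3       350.00       328.8447       986.5340       3,946.1361
  4       350.00       322.0810     1,288.3239       6,441.6196
  5       350.00       315.4564     1,577.2820       9,463.6918
  6       350.00       308.9681     1,853.8084      12,976.6587
  7       350.00       302.6132     2,118.2923      16,946.3385
  8    10,350.00     8,764.6467    70,117.1734     631,054.5603
  Σ                 11,021.1616    78,955.7160     683,529.1099
P = 11,021.1616.
Convexity = Σ t(t+1)·PV / [P·(1+y)²] = 683,529.1099 / (11,021.1616 × 1.042441) = 59.49468.

59.49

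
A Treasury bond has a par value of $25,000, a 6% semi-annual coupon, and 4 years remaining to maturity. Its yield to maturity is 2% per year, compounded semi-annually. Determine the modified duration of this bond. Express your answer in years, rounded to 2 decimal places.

3.61 years

Periodic yield y = 0.01. First find Macaulay duration:
  t   CF        PV=CF/(1+0.01)^t    t·PV
  1       750.00       742.5743       742.5743
  2       750.00       735.2220     1,470.4441
  3       750.00       727.9426     2,183.8278
  4       750.00       720.7353     2,882.9410
  5       750.00       713.5993     3,567.9963
  6       750.00       706.5339     4,239.2036
  7       750.00       699.5385     4,896.7698
  8    25,750.00    23,779.6930   190,237.5438
  Σ                 28,825.8389   210,221.3007
P = 28,825.8389; Macaulay duration = 210,221.3007 / 28,825.8389 = 7.29281 half-year periods = 3.64640 years.
Modified duration = D_Mac / (1 + y) = 3.64640 / 1.01 = 3.61030 years.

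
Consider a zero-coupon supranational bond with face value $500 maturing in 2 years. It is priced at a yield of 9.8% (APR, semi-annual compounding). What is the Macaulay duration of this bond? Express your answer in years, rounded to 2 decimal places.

A zero-coupon bond has a single cash flow at maturity, so its Macaulay duration equals its maturity: 2 years.
(Equivalently: 4 semi-annual periods ÷ 2 = 2 years.)

2.00 years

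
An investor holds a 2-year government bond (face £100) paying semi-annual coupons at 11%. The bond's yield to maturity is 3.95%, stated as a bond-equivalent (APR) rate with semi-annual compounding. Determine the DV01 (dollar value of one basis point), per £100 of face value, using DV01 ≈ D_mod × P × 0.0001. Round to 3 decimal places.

Periodic yield y = 0.01975.
  t   CF        PV=CF/(1+0.01975)^t    t·PV
  1         5.50         5.3935         5.3935
  2         5.50         5.2890        10.5780
  3         5.50         5.1866        15.5598
  4       105.50        97.5613       390.2452
  Σ                    113.4304       421.7765
P = 113.4304; D_Mac = 3.71837 half-year periods = 1.85919 yrs; D_mod = 1.82318 yrs.
DV01 ≈ 1.82318 × 113.4304 × 0.0001 = 0.020680.

£0.021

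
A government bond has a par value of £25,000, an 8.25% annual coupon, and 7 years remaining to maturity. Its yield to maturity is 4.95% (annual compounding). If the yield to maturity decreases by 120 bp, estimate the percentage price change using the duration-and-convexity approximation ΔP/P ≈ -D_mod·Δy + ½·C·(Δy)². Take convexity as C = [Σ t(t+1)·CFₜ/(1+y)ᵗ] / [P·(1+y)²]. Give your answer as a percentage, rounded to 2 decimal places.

With y = 0.0495:
  t   CF        PV=CF/(1+0.0495)^t    t·PV        t(t+1)·PV
  1     2,062.50     1,965.2215     1,965.2215       3,930.4431
  2     2,062.50     1,872.5312     3,745.0625      11,235.1874
  3     2,062.50     1,784.2127     5,352.6381      21,410.5525
  4     2,062.50     1,700.0598     6,800.2390      34,001.1950
  5     2,062.50     1,619.8759     8,099.3795      48,596.2768
  6     2,062.50     1,543.4739     9,260.8436      64,825.9052
  7    27,062.50    19,297.0452   135,079.3161   1,080,634.5291
  Σ                 29,782.4202   170,302.7004   1,264,634.0892
P = 29,782.4202; D_Mac = 5.71823 yrs; D_mod = 5.44853 yrs; C = 38.55139.
Duration effect: -5.44853 × (-0.012) = +0.065382
Convexity effect: 0.5 × 38.55139 × (-0.012)² = +0.0027757
ΔP/P ≈ +0.065382 + 0.0027757 = +0.068158 = +6.8158%.

+6.82%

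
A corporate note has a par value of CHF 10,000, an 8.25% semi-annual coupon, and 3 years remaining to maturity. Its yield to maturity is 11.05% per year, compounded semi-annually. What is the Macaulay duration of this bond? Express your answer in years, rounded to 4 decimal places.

2.7060 years

Periodic yield y = 0.05525. Discount each cash flow and weight by its period:
  t   CF        PV=CF/(1+0.05525)^t    t·PV
  1       412.50       390.9026       390.9026
  2       412.50       370.4360       740.8721
  3       412.50       351.0410     1,053.1231
  4       412.50       332.6615     1,330.6459
  5       412.50       315.2442     1,576.2212
  6    10,412.50     7,540.8942    45,245.3654
  Σ                  9,301.1796    50,337.1302
Price P = Σ PV = 9,301.1796.
Macaulay duration = Σ(t·PV) / P = 50,337.1302 / 9,301.1796 = 5.41191 half-year periods.
In years: 5.41191 / 2 = 2.70595 years.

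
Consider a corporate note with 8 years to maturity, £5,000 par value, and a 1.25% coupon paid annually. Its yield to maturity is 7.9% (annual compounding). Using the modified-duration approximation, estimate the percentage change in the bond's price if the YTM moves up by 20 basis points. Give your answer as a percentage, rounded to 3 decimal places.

-1.398%

Periodic yield y = 0.079. Modified duration first:
  t   CF        PV=CF/(1+0.079)^t    t·PV
  1        62.50        57.9240        57.9240
  2        62.50        53.6830       107.3661
  3        62.50        49.7526       149.2578
  4        62.50        46.1099       184.4396
  5        62.50        42.7339       213.6696
  6        62.50        39.6051       237.6307
  7        62.50        36.7054       256.9378
  8     5,062.50     2,755.4560    22,043.6479
  Σ                  3,081.9700    23,250.8735
P = 3,081.9700; D_Mac = 7.54416 yrs; D_mod = 7.54416/(1+0.079) = 6.99181 yrs.
ΔP/P ≈ -D_mod · Δy = -6.99181 × (+0.002) = -0.013984 = -1.3984%.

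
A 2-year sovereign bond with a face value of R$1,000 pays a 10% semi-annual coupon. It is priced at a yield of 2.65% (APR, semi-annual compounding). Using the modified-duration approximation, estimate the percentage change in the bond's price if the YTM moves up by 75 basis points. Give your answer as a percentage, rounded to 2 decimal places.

-1.39%

Periodic yield y = 0.01325. Modified duration first:
  t   CF        PV=CF/(1+0.01325)^t    t·PV
  1        50.00        49.3462        49.3462
  2        50.00        48.7009        97.4018
  3        50.00        48.0640       144.1921
  4     1,050.00       996.1457     3,984.5827
  Σ                  1,142.2567     4,275.5227
P = 1,142.2567; D_Mac = 3.74305 half-year periods = 1.87152 yrs; D_mod = 1.87152/(1+0.01325) = 1.84705 yrs.
ΔP/P ≈ -D_mod · Δy = -1.84705 × (+0.0075) = -0.013853 = -1.3853%.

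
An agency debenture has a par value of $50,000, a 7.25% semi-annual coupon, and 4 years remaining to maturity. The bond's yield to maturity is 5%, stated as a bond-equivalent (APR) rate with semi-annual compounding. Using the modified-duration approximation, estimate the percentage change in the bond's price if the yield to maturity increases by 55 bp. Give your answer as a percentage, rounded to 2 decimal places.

Periodic yield y = 0.025. Modified duration first:
  t   CF        PV=CF/(1+0.025)^t    t·PV
  1     1,812.50     1,768.2927     1,768.2927
  2     1,812.50     1,725.1636     3,450.3272
  3     1,812.50     1,683.0864     5,049.2593
  4     1,812.50     1,642.0355     6,568.1422
  5     1,812.50     1,601.9859     8,009.9295
  6     1,812.50     1,562.9131     9,377.4784
  7     1,812.50     1,524.7932    10,673.5527
  8    51,812.50    42,524.9317   340,199.4536
  Σ                 54,033.2022   385,096.4355
P = 54,033.2022; D_Mac = 7.12703 half-year periods = 3.56352 yrs; D_mod = 3.56352/(1+0.025) = 3.47660 yrs.
ΔP/P ≈ -D_mod · Δy = -3.47660 × (+0.0055) = -0.019121 = -1.9121%.

-1.91%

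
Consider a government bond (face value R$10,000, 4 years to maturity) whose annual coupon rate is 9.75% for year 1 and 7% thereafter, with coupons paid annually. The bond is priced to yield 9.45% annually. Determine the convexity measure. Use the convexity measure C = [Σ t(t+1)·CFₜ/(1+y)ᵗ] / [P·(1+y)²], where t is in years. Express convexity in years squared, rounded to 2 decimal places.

With y = 0.0945:
  t   CF        PV=CF/(1+0.0945)^t    t·PV        t(t+1)·PV
  1       975.00       890.8177       890.8177       1,781.6354
  2       700.00       584.3412     1,168.6824       3,506.0472
  3       700.00       533.8887     1,601.6661       6,406.6646
  4    10,700.00     7,456.2543    29,825.0174     149,125.0869
  Σ                  9,465.3020    33,486.1837     160,819.4341
P = 9,465.3020.
Convexity = Σ t(t+1)·PV / [P·(1+y)²] = 160,819.4341 / (9,465.3020 × 1.197930) = 14.18314.

14.18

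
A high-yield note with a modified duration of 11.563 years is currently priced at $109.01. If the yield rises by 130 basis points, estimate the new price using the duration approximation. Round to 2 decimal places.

$92.62

Duration approximation: ΔP/P ≈ -D_mod · Δy = -11.563 × (+0.013) = -0.150319.
New price ≈ 109.01 × (1 - 0.150319) = 92.62372581.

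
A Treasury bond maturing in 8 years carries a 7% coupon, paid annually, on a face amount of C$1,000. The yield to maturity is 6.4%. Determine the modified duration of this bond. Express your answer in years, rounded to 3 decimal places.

Periodic yield y = 0.064. First find Macaulay duration:
  t   CF        PV=CF/(1+0.064)^t    t·PV
  1        70.00        65.7895        65.7895
  2        70.00        61.8322       123.6644
  3        70.00        58.1130       174.3389
  4        70.00        54.6175       218.4699
  5        70.00        51.3322       256.6610
  6        70.00        48.2446       289.4673
  7        70.00        45.3426       317.3984
  8     1,070.00       651.4045     5,211.2360
  Σ                  1,036.6760     6,657.0254
P = 1,036.6760; Macaulay duration = 6,657.0254 / 1,036.6760 = 6.42151 years.
Modified duration = D_Mac / (1 + y) = 6.42151 / 1.064 = 6.03525 years.

6.035 years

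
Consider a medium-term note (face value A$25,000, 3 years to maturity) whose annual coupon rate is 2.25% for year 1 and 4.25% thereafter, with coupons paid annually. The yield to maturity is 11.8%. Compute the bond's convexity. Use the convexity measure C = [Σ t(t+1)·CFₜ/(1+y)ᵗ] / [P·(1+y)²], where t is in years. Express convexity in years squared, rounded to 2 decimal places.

9.20

With y = 0.118:
  t   CF        PV=CF/(1+0.118)^t    t·PV        t(t+1)·PV
  1       562.50       503.1306       503.1306       1,006.2612
  2     1,062.50       850.0517     1,700.1034       5,100.3101
  3    26,062.50    18,650.5078    55,951.5235     223,806.0940
  Σ                 20,003.6901    58,154.7575     229,912.6653
P = 20,003.6901.
Convexity = Σ t(t+1)·PV / [P·(1+y)²] = 229,912.6653 / (20,003.6901 × 1.249924) = 9.19537.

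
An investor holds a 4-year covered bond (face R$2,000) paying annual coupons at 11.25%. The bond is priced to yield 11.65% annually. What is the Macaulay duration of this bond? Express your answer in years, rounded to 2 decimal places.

3.43 years

Periodic yield y = 0.1165. Discount each cash flow and weight by its year:
  t   CF        PV=CF/(1+0.1165)^t    t·PV
  1       225.00       201.5226       201.5226
  2       225.00       180.4950       360.9899
  3       225.00       161.6614       484.9842
  4     2,225.00     1,431.8420     5,727.3681
  Σ                  1,975.5210     6,774.8648
Price P = Σ PV = 1,975.5210.
Macaulay duration = Σ(t·PV) / P = 6,774.8648 / 1,975.5210 = 3.42941 years.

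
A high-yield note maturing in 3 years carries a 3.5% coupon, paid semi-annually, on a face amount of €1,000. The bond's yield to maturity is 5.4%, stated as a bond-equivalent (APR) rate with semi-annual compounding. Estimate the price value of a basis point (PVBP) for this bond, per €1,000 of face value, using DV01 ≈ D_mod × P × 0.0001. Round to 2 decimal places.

Periodic yield y = 0.027.
  t   CF        PV=CF/(1+0.027)^t    t·PV
  1        17.50        17.0399        17.0399
  2        17.50        16.5919        33.1839
  3        17.50        16.1557        48.4672
  4        17.50        15.7310        62.9240
  5        17.50        15.3174        76.5871
  6     1,017.50       867.1850     5,203.1100
  Σ                    948.0210     5,441.3121
P = 948.0210; D_Mac = 5.73965 half-year periods = 2.86983 yrs; D_mod = 2.79438 yrs.
DV01 ≈ 2.79438 × 948.0210 × 0.0001 = 0.264913.

€0.26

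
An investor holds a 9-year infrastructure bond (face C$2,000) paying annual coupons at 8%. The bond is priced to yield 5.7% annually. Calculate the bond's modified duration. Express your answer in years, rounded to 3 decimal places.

Periodic yield y = 0.057. First find Macaulay duration:
  t   CF        PV=CF/(1+0.057)^t    t·PV
  1       160.00       151.3718       151.3718
  2       160.00       143.2089       286.4178
  3       160.00       135.4862       406.4586
  4       160.00       128.1799       512.7197
  5       160.00       121.2677       606.3384
  6       160.00       114.7282       688.3690
  7       160.00       108.5413       759.7892
  8       160.00       102.6881       821.5047
  9     2,160.00     1,311.5319    11,803.7873
  Σ                  2,317.0040    16,036.7565
P = 2,317.0040; Macaulay duration = 16,036.7565 / 2,317.0040 = 6.92133 years.
Modified duration = D_Mac / (1 + y) = 6.92133 / 1.057 = 6.54809 years.

6.548 years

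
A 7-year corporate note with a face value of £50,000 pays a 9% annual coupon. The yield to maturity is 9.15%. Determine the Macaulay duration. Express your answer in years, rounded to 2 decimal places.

5.48 years

Periodic yield y = 0.0915. Discount each cash flow and weight by its year:
  t   CF        PV=CF/(1+0.0915)^t    t·PV
  1     4,500.00     4,122.7668     4,122.7668
  2     4,500.00     3,777.1570     7,554.3139
  3     4,500.00     3,460.5194    10,381.5583
  4     4,500.00     3,170.4255    12,681.7020
  5     4,500.00     2,904.6500    14,523.2502
  6     4,500.00     2,661.1544    15,966.9264
  7    54,500.00    29,527.7477   206,694.2342
  Σ                 49,624.4209   271,924.7519
Price P = Σ PV = 49,624.4209.
Macaulay duration = Σ(t·PV) / P = 271,924.7519 / 49,624.4209 = 5.47966 years.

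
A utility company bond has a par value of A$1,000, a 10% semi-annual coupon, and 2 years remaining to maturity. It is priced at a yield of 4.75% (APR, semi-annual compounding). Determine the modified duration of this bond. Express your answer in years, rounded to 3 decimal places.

Periodic yield y = 0.02375. First find Macaulay duration:
  t   CF        PV=CF/(1+0.02375)^t    t·PV
  1        50.00        48.8400        48.8400
  2        50.00        47.7070        95.4140
  3        50.00        46.6003       139.8008
  4     1,050.00       955.9026     3,823.6104
  Σ                  1,099.0499     4,107.6652
P = 1,099.0499; Macaulay duration = 4,107.6652 / 1,099.0499 = 3.73747 half-year periods = 1.86873 years.
Modified duration = D_Mac / (1 + y) = 1.86873 / 1.02375 = 1.82538 years.

1.825 years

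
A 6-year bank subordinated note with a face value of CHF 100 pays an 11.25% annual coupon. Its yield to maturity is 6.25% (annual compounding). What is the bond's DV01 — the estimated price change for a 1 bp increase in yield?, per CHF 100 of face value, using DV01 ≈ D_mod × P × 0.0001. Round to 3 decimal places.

CHF 0.056

Periodic yield y = 0.0625.
  t   CF        PV=CF/(1+0.0625)^t    t·PV
  1        11.25        10.5882        10.5882
  2        11.25         9.9654        19.9308
  3        11.25         9.3792        28.1376
  4        11.25         8.8275        35.3099
  5        11.25         8.3082        41.5411
  6       111.25        77.3261       463.9569
  Σ                    124.3947       599.4645
P = 124.3947; D_Mac = 4.81905 yrs; D_mod = 4.53558 yrs.
DV01 ≈ 4.53558 × 124.3947 × 0.0001 = 0.056420.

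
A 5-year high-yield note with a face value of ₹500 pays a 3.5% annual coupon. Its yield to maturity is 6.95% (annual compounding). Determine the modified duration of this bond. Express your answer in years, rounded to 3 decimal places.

4.341 years

Periodic yield y = 0.0695. First find Macaulay duration:
  t   CF        PV=CF/(1+0.0695)^t    t·PV
  1        17.50        16.3628        16.3628
  2        17.50        15.2995        30.5989
  3        17.50        14.3053        42.9158
  4        17.50        13.3756        53.5026
  5       517.50       369.8336     1,849.1682
  Σ                    429.1768     1,992.5483
P = 429.1768; Macaulay duration = 1,992.5483 / 429.1768 = 4.64272 years.
Modified duration = D_Mac / (1 + y) = 4.64272 / 1.0695 = 4.34102 years.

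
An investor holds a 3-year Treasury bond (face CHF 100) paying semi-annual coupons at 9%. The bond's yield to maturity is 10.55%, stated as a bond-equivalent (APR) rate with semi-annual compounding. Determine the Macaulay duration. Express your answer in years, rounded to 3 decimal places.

Periodic yield y = 0.05275. Discount each cash flow and weight by its period:
  t   CF        PV=CF/(1+0.05275)^t    t·PV
  1         4.50         4.2745         4.2745
  2         4.50         4.0603         8.1207
  3         4.50         3.8569        11.5707
  4         4.50         3.6636        14.6545
  5         4.50         3.4801        17.4003
  6       104.50        76.7653       460.5916
  Σ                     96.1007       516.6123
Price P = Σ PV = 96.1007.
Macaulay duration = Σ(t·PV) / P = 516.6123 / 96.1007 = 5.37574 half-year periods.
In years: 5.37574 / 2 = 2.68787 years.

2.688 years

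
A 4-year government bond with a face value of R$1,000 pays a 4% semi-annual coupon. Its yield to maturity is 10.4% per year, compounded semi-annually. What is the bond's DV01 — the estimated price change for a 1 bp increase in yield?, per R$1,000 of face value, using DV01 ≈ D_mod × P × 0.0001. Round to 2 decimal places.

Periodic yield y = 0.052.
  t   CF        PV=CF/(1+0.052)^t    t·PV
  1        20.00        19.0114        19.0114
  2        20.00        18.0717        36.1434
  3        20.00        17.1784        51.5352
  4        20.00        16.3293        65.3171
  5        20.00        15.5221        77.6106
  6        20.00        14.7549        88.5293
  7        20.00        14.0255        98.1788
  8     1,020.00       679.9457     5,439.5659
  Σ                    794.8391     5,875.8917
P = 794.8391; D_Mac = 7.39256 half-year periods = 3.69628 yrs; D_mod = 3.51357 yrs.
DV01 ≈ 3.51357 × 794.8391 × 0.0001 = 0.279272.

R$0.28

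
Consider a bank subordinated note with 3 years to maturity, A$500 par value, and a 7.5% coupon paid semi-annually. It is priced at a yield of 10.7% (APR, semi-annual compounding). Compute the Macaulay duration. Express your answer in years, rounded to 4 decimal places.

Periodic yield y = 0.0535. Discount each cash flow and weight by its period:
  t   CF        PV=CF/(1+0.0535)^t    t·PV
  1        18.75        17.7978        17.7978
  2        18.75        16.8940        33.7880
  3        18.75        16.0361        48.1082
  4        18.75        15.2217        60.8868
  5        18.75        14.4487        72.2435
  6       518.75       379.4468     2,276.6807
  Σ                    459.8450     2,509.5049
Price P = Σ PV = 459.8450.
Macaulay duration = Σ(t·PV) / P = 2,509.5049 / 459.8450 = 5.45728 half-year periods.
In years: 5.45728 / 2 = 2.72864 years.

2.7286 years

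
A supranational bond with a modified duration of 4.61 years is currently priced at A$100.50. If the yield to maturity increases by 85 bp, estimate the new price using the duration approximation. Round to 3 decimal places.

A$96.562

Duration approximation: ΔP/P ≈ -D_mod · Δy = -4.61 × (+0.0085) = -0.039185.
New price ≈ 100.50 × (1 - 0.039185) = 96.5619075.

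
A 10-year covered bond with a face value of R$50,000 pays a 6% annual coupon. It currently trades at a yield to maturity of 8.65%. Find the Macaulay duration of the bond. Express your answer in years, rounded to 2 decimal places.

7.55 years

Periodic yield y = 0.0865. Discount each cash flow and weight by its year:
  t   CF        PV=CF/(1+0.0865)^t    t·PV
  1     3,000.00     2,761.1597     2,761.1597
  2     3,000.00     2,541.3343     5,082.6685
  3     3,000.00     2,339.0099     7,017.0297
  4     3,000.00     2,152.7933     8,611.1732
  5     3,000.00     1,981.4020     9,907.0101
  6     3,000.00     1,823.6558    10,941.9348
  7     3,000.00     1,678.4683    11,749.2780
  8     3,000.00     1,544.8397    12,358.7173
  9     3,000.00     1,421.8497    12,796.6469
  10   53,000.00    23,119.5067   231,195.0668
  Σ                 41,364.0193   312,420.6851
Price P = Σ PV = 41,364.0193.
Macaulay duration = Σ(t·PV) / P = 312,420.6851 / 41,364.0193 = 7.55296 years.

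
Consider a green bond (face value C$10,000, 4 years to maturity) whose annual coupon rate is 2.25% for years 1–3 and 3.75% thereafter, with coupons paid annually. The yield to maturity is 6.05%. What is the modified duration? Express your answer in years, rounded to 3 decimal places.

Periodic yield y = 0.0605. First find Macaulay duration:
  t   CF        PV=CF/(1+0.0605)^t    t·PV
  1       225.00       212.1641       212.1641
  2       225.00       200.0604       400.1208
  3       225.00       188.6473       565.9418
  4    10,375.00     8,202.4844    32,809.9377
  Σ                  8,803.3562    33,988.1644
P = 8,803.3562; Macaulay duration = 33,988.1644 / 8,803.3562 = 3.86082 years.
Modified duration = D_Mac / (1 + y) = 3.86082 / 1.0605 = 3.64056 years.

3.641 years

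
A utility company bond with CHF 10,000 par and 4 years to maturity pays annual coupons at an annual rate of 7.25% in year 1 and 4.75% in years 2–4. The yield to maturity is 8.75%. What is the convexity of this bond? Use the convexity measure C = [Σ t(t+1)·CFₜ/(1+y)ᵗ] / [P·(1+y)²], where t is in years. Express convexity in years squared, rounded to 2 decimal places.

14.96

With y = 0.0875:
  t   CF        PV=CF/(1+0.0875)^t    t·PV        t(t+1)·PV
  1       725.00       666.6667       666.6667       1,333.3333
  2       475.00       401.6383       803.2765       2,409.8296
  3       475.00       369.3225     1,107.9676       4,431.8705
  4    10,475.00     7,489.2266    29,956.9063     149,784.5313
  Σ                  8,926.8540    32,534.8171     157,959.5647
P = 8,926.8540.
Convexity = Σ t(t+1)·PV / [P·(1+y)²] = 157,959.5647 / (8,926.8540 × 1.182656) = 14.96198.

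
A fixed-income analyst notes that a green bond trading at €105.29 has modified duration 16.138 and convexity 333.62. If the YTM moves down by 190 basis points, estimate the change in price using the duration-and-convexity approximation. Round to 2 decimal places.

+€38.62

Duration effect: -D_mod·Δy = -16.138 × (-0.019) = +0.306622
Convexity effect: ½·C·(Δy)² = 0.5 × 333.62 × (-0.019)² = +0.06021841
ΔP/P ≈ +0.306622 + 0.06021841 = +0.36684041
ΔP ≈ 105.29 × (+0.36684041) = +38.6246267689.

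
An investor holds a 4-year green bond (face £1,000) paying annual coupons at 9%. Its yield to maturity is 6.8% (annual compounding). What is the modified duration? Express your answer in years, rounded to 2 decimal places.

3.32 years

Periodic yield y = 0.068. First find Macaulay duration:
  t   CF        PV=CF/(1+0.068)^t    t·PV
  1        90.00        84.2697        84.2697
  2        90.00        78.9042       157.8084
  3        90.00        73.8803       221.6410
  4     1,090.00       837.8022     3,351.2087
  Σ                  1,074.8563     3,814.9277
P = 1,074.8563; Macaulay duration = 3,814.9277 / 1,074.8563 = 3.54924 years.
Modified duration = D_Mac / (1 + y) = 3.54924 / 1.068 = 3.32326 years.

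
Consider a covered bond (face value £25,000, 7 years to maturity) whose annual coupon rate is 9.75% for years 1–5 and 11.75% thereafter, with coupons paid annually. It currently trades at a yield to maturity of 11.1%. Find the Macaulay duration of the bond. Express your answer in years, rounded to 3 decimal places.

5.353 years

Periodic yield y = 0.111. Discount each cash flow and weight by its year:
  t   CF        PV=CF/(1+0.111)^t    t·PV
  1     2,437.50     2,193.9694     2,193.9694
  2     2,437.50     1,974.7699     3,949.5399
  3     2,437.50     1,777.4707     5,332.4121
  4     2,437.50     1,599.8836     6,399.5344
  5     2,437.50     1,440.0393     7,200.1963
  6     2,937.50     1,562.0449     9,372.2696
  7    27,937.50    13,371.7771    93,602.4396
  Σ                 23,919.9549   128,050.3612
Price P = Σ PV = 23,919.9549.
Macaulay duration = Σ(t·PV) / P = 128,050.3612 / 23,919.9549 = 5.35329 years.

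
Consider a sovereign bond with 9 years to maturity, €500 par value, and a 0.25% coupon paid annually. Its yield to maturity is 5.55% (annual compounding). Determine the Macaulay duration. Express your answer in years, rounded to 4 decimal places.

8.8805 years

Periodic yield y = 0.0555. Discount each cash flow and weight by its year:
  t   CF        PV=CF/(1+0.0555)^t    t·PV
  1         1.25         1.1843         1.1843
  2         1.25         1.1220         2.2440
  3         1.25         1.0630         3.1890
  4         1.25         1.0071         4.0284
  5         1.25         0.9542         4.7708
  6         1.25         0.9040         5.4239
  7         1.25         0.8565         5.9952
  8         1.25         0.8114         6.4913
  9       501.25       308.2693     2,774.4235
  Σ                    316.1717     2,807.7504
Price P = Σ PV = 316.1717.
Macaulay duration = Σ(t·PV) / P = 2,807.7504 / 316.1717 = 8.88046 years.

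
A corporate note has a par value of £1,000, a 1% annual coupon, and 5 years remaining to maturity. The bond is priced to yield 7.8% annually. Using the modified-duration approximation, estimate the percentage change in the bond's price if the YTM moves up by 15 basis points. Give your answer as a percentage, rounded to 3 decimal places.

Periodic yield y = 0.078. Modified duration first:
  t   CF        PV=CF/(1+0.078)^t    t·PV
  1        10.00         9.2764         9.2764
  2        10.00         8.6052        17.2105
  3        10.00         7.9826        23.9478
  4        10.00         7.4050        29.6200
  5     1,010.00       693.7893     3,468.9463
  Σ                    727.0585     3,549.0009
P = 727.0585; D_Mac = 4.88131 yrs; D_mod = 4.88131/(1+0.078) = 4.52812 yrs.
ΔP/P ≈ -D_mod · Δy = -4.52812 × (+0.0015) = -0.006792 = -0.6792%.

-0.679%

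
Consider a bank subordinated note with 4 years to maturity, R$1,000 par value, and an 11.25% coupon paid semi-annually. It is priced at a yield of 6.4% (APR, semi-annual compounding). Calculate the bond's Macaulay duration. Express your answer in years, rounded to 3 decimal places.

3.386 years

Periodic yield y = 0.032. Discount each cash flow and weight by its period:
  t   CF        PV=CF/(1+0.032)^t    t·PV
  1        56.25        54.5058        54.5058
  2        56.25        52.8157       105.6314
  3        56.25        51.1780       153.5340
  4        56.25        49.5911       198.3644
  5        56.25        48.0534       240.2670
  6        56.25        46.5634       279.3802
  7        56.25        45.1195       315.8368
  8     1,056.25       820.9735     6,567.7881
  Σ                  1,168.8004     7,915.3077
Price P = Σ PV = 1,168.8004.
Macaulay duration = Σ(t·PV) / P = 7,915.3077 / 1,168.8004 = 6.77216 half-year periods.
In years: 6.77216 / 2 = 3.38608 years.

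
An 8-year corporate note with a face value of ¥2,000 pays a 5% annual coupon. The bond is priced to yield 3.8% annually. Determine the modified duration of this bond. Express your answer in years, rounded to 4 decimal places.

6.5897 years

Periodic yield y = 0.038. First find Macaulay duration:
  t   CF        PV=CF/(1+0.038)^t    t·PV
  1       100.00        96.3391        96.3391
  2       100.00        92.8122       185.6245
  3       100.00        89.4145       268.2435
  4       100.00        86.1411       344.5645
  5       100.00        82.9876       414.9380
  6       100.00        79.9495       479.6971
  7       100.00        77.0227       539.1586
  8     2,100.00     1,558.2620    12,466.0956
  Σ                  2,162.9287    14,794.6611
P = 2,162.9287; Macaulay duration = 14,794.6611 / 2,162.9287 = 6.84011 years.
Modified duration = D_Mac / (1 + y) = 6.84011 / 1.038 = 6.58970 years.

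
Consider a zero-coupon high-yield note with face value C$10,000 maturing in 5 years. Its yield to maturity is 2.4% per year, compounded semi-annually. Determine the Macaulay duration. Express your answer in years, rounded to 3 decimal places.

5.000 years

A zero-coupon bond has a single cash flow at maturity, so its Macaulay duration equals its maturity: 5 years.
(Equivalently: 10 semi-annual periods ÷ 2 = 5 years.)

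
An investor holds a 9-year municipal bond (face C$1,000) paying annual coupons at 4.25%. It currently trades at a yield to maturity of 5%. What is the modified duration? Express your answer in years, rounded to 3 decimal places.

7.257 years

Periodic yield y = 0.05. First find Macaulay duration:
  t   CF        PV=CF/(1+0.05)^t    t·PV
  1        42.50        40.4762        40.4762
  2        42.50        38.5488        77.0975
  3        42.50        36.7131       110.1393
  4        42.50        34.9649       139.8594
  5        42.50        33.2999       166.4993
  6        42.50        31.7142       190.2849
  7        42.50        30.2040       211.4277
  8        42.50        28.7657       230.1254
  9     1,042.50       672.0048     6,048.0432
  Σ                    946.6913     7,213.9529
P = 946.6913; Macaulay duration = 7,213.9529 / 946.6913 = 7.62017 years.
Modified duration = D_Mac / (1 + y) = 7.62017 / 1.05 = 7.25731 years.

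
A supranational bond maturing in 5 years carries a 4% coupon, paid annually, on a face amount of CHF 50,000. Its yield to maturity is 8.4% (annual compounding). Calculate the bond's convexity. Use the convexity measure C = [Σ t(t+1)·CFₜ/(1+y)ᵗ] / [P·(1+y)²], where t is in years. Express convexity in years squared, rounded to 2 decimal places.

22.74

With y = 0.084:
  t   CF        PV=CF/(1+0.084)^t    t·PV        t(t+1)·PV
  1     2,000.00     1,845.0185     1,845.0185       3,690.0369
  2     2,000.00     1,702.0465     3,404.0931      10,212.2792
  3     2,000.00     1,570.1536     4,710.4609      18,841.8436
  4     2,000.00     1,448.4812     5,793.9249      28,969.6243
  5    52,000.00    34,742.1693   173,710.8466   1,042,265.0798
  Σ                 41,307.8692   189,464.3439   1,103,978.8638
P = 41,307.8692.
Convexity = Σ t(t+1)·PV / [P·(1+y)²] = 1,103,978.8638 / (41,307.8692 × 1.175056) = 22.74413.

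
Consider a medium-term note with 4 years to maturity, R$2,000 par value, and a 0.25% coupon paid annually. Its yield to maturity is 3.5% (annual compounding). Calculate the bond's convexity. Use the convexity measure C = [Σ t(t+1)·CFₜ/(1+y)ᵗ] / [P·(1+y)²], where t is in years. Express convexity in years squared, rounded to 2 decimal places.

With y = 0.035:
  t   CF        PV=CF/(1+0.035)^t    t·PV        t(t+1)·PV
  1         5.00         4.8309         4.8309           9.6618
  2         5.00         4.6676         9.3351          28.0053
  3         5.00         4.5097        13.5291          54.1166
  4     2,005.00     1,747.2417     6,988.9667      34,944.8333
  Σ                  1,761.2499     7,016.6618      35,036.6170
P = 1,761.2499.
Convexity = Σ t(t+1)·PV / [P·(1+y)²] = 35,036.6170 / (1,761.2499 × 1.071225) = 18.57037.

18.57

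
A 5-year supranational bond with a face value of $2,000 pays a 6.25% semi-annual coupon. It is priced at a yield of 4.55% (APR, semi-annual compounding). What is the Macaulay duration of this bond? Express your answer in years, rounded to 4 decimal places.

Periodic yield y = 0.02275. Discount each cash flow and weight by its period:
  t   CF        PV=CF/(1+0.02275)^t    t·PV
  1        62.50        61.1098        61.1098
  2        62.50        59.7504       119.5009
  3        62.50        58.4213       175.2640
  4        62.50        57.1218       228.4873
  5        62.50        55.8512       279.2560
  6        62.50        54.6089       327.6531
  7        62.50        53.3941       373.7590
  8        62.50        52.2064       417.6516
  9        62.50        51.0452       459.4065
  10    2,062.50     1,647.0208    16,470.2077
  Σ                  2,150.5299    18,912.2958
Price P = Σ PV = 2,150.5299.
Macaulay duration = Σ(t·PV) / P = 18,912.2958 / 2,150.5299 = 8.79425 half-year periods.
In years: 8.79425 / 2 = 4.39712 years.

4.3971 years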